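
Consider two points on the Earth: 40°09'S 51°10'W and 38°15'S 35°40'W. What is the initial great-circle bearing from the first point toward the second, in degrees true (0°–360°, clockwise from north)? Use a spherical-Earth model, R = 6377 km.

N = sin Δλ·cos φ₂ = +0.2099;  D = cos φ₁ sin φ₂ − sin φ₁ cos φ₂ cos Δλ = +0.0147
initial course = atan2(N, D) = 85.98°

86.0°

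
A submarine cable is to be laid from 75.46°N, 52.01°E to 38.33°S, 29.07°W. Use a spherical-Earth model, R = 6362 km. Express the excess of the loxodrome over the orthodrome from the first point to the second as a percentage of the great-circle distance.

Great circle: σ = 2.1770 rad → d_gc = Rσ = 13850.4 km
Rhumb: Δφ = -1.9860, Δλ = -1.4151, Δψ = -2.7844, q = Δφ/Δψ = 0.7133 → d_rh = R√(Δφ²+q²Δλ²) = 14173.2 km
Excess = (14173.2 − 13850.4) / 13850.4 = 322.8 / 13850.4 = 2.33% ≈ 2.3%

2.3%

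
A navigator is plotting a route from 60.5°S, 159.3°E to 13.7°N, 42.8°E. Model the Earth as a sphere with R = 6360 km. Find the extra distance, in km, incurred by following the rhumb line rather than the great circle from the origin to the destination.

Great circle: cos σ = sin φ₁ sin φ₂ + cos φ₁ cos φ₂ cos Δλ,  σ = 2.0038 rad → d_gc = 12744.2 km
Rhumb line: Δψ = +1.5760, q = Δφ/Δψ = 0.8217, d_rh = R√(Δφ²+q²Δλ²) = 13444.8 km
Excess = 13444.8 − 12744.2 = 700.6 ≈ 701 km

701 km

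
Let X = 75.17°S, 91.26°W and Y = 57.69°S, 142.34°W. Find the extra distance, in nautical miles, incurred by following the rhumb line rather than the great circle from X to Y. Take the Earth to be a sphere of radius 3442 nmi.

Great circle: cos σ = sin φ₁ sin φ₂ + cos φ₁ cos φ₂ cos Δλ,  σ = 0.4442 rad → d_gc = 1528.9 nmi
Rhumb line: Δψ = +0.8001, q = Δφ/Δψ = 0.3813, d_rh = R√(Δφ²+q²Δλ²) = 1572.2 nmi
Excess = 1572.2 − 1528.9 = 43.3 ≈ 43 nmi

43 nmi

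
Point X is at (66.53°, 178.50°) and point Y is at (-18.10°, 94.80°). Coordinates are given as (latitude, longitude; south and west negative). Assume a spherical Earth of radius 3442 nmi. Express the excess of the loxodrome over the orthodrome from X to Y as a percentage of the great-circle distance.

2.7%

Great circle: σ = 1.8167 rad → d_gc = Rσ = 6253.1 nmi
Rhumb: Δφ = -1.4771, Δλ = -1.4608, Δψ = -1.8928, q = Δφ/Δψ = 0.7804 → d_rh = R√(Δφ²+q²Δλ²) = 6422.1 nmi
Excess = (6422.1 − 6253.1) / 6253.1 = 169.0 / 6253.1 = 2.70% ≈ 2.7%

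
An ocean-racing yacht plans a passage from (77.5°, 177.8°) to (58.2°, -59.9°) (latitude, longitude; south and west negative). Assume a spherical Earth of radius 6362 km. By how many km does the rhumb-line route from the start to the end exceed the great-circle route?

Great circle: cos σ = sin φ₁ sin φ₂ + cos φ₁ cos φ₂ cos Δλ,  σ = 0.6938 rad → d_gc = 4414.2 km
Rhumb line: Δψ = -0.9559, q = Δφ/Δψ = 0.3524, d_rh = R√(Δφ²+q²Δλ²) = 5243.3 km
Excess = 5243.3 − 4414.2 = 829.1 ≈ 829 km

829 km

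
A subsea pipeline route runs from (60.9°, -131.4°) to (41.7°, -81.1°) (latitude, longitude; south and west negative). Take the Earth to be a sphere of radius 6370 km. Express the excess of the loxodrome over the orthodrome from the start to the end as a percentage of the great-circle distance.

Great circle: σ = 0.6212 rad → d_gc = Rσ = 3956.8 km
Rhumb: Δφ = -0.3351, Δλ = +0.8779, Δψ = -0.5467, q = Δφ/Δψ = 0.6130 → d_rh = R√(Δφ²+q²Δλ²) = 4038.3 km
Excess = (4038.3 − 3956.8) / 3956.8 = 81.5 / 3956.8 = 2.06% ≈ 2.1%

2.1%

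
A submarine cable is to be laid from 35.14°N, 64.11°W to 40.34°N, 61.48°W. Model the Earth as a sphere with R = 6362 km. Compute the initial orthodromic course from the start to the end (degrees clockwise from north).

21.0°

N = sin Δλ·cos φ₂ = +0.0350;  D = cos φ₁ sin φ₂ − sin φ₁ cos φ₂ cos Δλ = +0.0911
initial course = atan2(N, D) = 21.00°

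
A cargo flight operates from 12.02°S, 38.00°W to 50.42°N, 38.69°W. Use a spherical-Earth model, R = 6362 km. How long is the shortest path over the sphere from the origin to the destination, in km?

cos σ = sin φ₁ sin φ₂ + cos φ₁ cos φ₂ cos Δλ
      = sin(-12.02°)sin(50.42°) + cos(-12.02°)cos(50.42°)cos(-0.69°) = 0.4626
σ = 62.443° → d = Rσ = 6362·1.08983 = 6934 km

6934 km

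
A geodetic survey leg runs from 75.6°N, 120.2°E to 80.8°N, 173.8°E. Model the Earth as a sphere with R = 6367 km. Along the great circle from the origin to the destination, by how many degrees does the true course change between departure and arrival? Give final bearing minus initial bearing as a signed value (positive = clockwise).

+52.7°

Initial bearing θ₁ = atan2(sin Δλ cos φ₂, cos φ₁ sin φ₂ − sin φ₁ cos φ₂ cos Δλ) = 39.96°
Final bearing θ₂ = (initial bearing from the destination back to the start) + 180° = 92.63°
Δθ = θ₂ − θ₁ = +52.7°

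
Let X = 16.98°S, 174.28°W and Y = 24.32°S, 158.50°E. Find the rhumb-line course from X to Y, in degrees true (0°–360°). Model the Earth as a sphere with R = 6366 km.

Δψ = ln[tan(π/4+φ₂/2)/tan(π/4+φ₁/2)] = -0.1370
Δλ = -0.4751 rad (taken the short way round)
course = atan2(Δλ, Δψ) = 253.91°

253.9°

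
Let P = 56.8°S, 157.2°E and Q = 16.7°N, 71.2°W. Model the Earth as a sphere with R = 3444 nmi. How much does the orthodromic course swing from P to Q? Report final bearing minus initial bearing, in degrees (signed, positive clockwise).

-87.2°

Initial bearing θ₁ = atan2(sin Δλ cos φ₂, cos φ₁ sin φ₂ − sin φ₁ cos φ₂ cos Δλ) = 117.62°
Final bearing θ₂ = (initial bearing from the destination back to the start) + 180° = 30.43°
Δθ = θ₂ − θ₁ = -87.2°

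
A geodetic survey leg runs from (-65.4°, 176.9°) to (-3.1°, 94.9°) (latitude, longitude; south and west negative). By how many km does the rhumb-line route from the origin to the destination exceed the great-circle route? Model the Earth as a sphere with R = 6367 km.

347 km

Great circle: cos σ = sin φ₁ sin φ₂ + cos φ₁ cos φ₂ cos Δλ,  σ = 1.4636 rad → d_gc = 9318.6 km
Rhumb line: Δψ = +1.4690, q = Δφ/Δψ = 0.7402, d_rh = R√(Δφ²+q²Δλ²) = 9665.6 km
Excess = 9665.6 − 9318.6 = 347.0 ≈ 347 km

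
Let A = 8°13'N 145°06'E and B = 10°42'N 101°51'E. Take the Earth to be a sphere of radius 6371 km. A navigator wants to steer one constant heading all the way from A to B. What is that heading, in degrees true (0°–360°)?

273.3°

Δψ = ln[tan(π/4+φ₂/2)/tan(π/4+φ₁/2)] = +0.0439
Δλ = -0.7549 rad (taken the short way round)
course = atan2(Δλ, Δψ) = 273.33°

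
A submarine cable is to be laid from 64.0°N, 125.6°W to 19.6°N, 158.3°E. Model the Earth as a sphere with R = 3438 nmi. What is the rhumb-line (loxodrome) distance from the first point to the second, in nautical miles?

4139 nmi

Rhumb course C = atan2(Δλ, Δψ) with Δψ = ln[tan(π/4+φ₂/2)/tan(π/4+φ₁/2)] = -1.1169, Δλ = -1.3282 → C = 229.94°
d = R·|Δφ| / |cos C| = 3438·0.77493 / 0.64362 = 4139 nmi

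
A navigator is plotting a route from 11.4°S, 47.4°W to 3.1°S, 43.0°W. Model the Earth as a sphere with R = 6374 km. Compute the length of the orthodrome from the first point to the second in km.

cos σ = sin φ₁ sin φ₂ + cos φ₁ cos φ₂ cos Δλ
      = sin(-11.40°)sin(-3.10°) + cos(-11.40°)cos(-3.10°)cos(4.40°) = 0.9866
σ = 9.376° → d = Rσ = 6374·0.16364 = 1043 km

1043 km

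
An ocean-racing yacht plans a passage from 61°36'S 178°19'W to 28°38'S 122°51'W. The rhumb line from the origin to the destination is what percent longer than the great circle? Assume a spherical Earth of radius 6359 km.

2.2%

Great circle: σ = 0.8524 rad → d_gc = Rσ = 5420.4 km
Rhumb: Δφ = +0.5754, Δλ = +0.9681, Δψ = +0.8523, q = Δφ/Δψ = 0.6751 → d_rh = R√(Δφ²+q²Δλ²) = 5537.1 km
Excess = (5537.1 − 5420.4) / 5420.4 = 116.7 / 5420.4 = 2.153% ≈ 2.2%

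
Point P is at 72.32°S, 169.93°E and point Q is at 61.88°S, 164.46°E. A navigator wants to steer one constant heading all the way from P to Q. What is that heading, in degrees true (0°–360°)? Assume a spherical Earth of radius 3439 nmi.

Δψ = ln[tan(π/4+φ₂/2)/tan(π/4+φ₁/2)] = +0.4764
Δλ = -0.0955 rad (taken the short way round)
course = atan2(Δλ, Δψ) = 348.67°

348.7°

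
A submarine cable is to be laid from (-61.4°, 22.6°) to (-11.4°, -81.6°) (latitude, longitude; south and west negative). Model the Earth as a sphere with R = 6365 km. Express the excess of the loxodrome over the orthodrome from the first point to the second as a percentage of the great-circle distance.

6.9%

Great circle: σ = 1.5123 rad → d_gc = Rσ = 9626.0 km
Rhumb: Δφ = +0.8727, Δλ = -1.8186, Δψ = +1.1666, q = Δφ/Δψ = 0.7480 → d_rh = R√(Δφ²+q²Δλ²) = 10287.4 km
Excess = (10287.4 − 9626.0) / 9626.0 = 661.4 / 9626.0 = 6.87% ≈ 6.9%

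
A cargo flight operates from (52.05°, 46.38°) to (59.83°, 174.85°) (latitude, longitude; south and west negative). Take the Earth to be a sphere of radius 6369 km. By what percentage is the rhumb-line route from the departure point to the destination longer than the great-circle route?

Great circle: σ = 1.0593 rad → d_gc = Rσ = 6746.9 km
Rhumb: Δφ = +0.1358, Δλ = +2.2422, Δψ = +0.2435, q = Δφ/Δψ = 0.5577 → d_rh = R√(Δφ²+q²Δλ²) = 8011.7 km
Excess = (8011.7 − 6746.9) / 6746.9 = 1264.8 / 6746.9 = 18.746% ≈ 18.7%

18.7%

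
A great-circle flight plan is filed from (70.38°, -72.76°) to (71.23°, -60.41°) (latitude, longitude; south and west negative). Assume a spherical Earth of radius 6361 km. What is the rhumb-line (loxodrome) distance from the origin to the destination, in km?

460 km

Rhumb course C = atan2(Δλ, Δψ) with Δψ = ln[tan(π/4+φ₂/2)/tan(π/4+φ₁/2)] = +0.0451, Δλ = +0.2155 → C = 78.17°
d = R·|Δφ| / |cos C| = 6361·0.01484 / 0.20492 = 460 km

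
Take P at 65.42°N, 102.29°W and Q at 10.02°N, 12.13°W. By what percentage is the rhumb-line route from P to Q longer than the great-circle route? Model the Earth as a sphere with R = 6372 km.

Great circle: σ = 1.4131 rad → d_gc = Rσ = 9004.0 km
Rhumb: Δφ = -0.9669, Δλ = +1.5736, Δψ = -1.3482, q = Δφ/Δψ = 0.7172 → d_rh = R√(Δφ²+q²Δλ²) = 9469.8 km
Excess = (9469.8 − 9004.0) / 9004.0 = 465.8 / 9004.0 = 5.17% ≈ 5.2%

5.2%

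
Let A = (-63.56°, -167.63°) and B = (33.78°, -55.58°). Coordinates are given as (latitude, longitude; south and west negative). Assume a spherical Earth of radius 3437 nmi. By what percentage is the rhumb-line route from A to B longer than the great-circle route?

Great circle: σ = 2.2611 rad → d_gc = Rσ = 7771.5 nmi
Rhumb: Δφ = +1.6989, Δλ = +1.9556, Δψ = +2.0756, q = Δφ/Δψ = 0.8185 → d_rh = R√(Δφ²+q²Δλ²) = 8022.8 nmi
Excess = (8022.8 − 7771.5) / 7771.5 = 251.3 / 7771.5 = 3.23% ≈ 3.2%

3.2%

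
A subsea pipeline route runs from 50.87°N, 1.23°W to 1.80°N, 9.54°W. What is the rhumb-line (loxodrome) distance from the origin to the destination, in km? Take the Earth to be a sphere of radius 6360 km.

5504 km

Δψ = ln[tan(π/4+φ₂/2)/tan(π/4+φ₁/2)] = -1.0031;  Δφ = -0.8564 rad,  Δλ = -0.1450 rad
q = Δφ/Δψ = 0.8538
d = R·√(Δφ² + q²Δλ²) = 6360·0.86534 = 5504 km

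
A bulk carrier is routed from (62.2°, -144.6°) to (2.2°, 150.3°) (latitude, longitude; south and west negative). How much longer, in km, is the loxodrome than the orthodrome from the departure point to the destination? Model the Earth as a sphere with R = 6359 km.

171 km

Great circle: cos σ = sin φ₁ sin φ₂ + cos φ₁ cos φ₂ cos Δλ,  σ = 1.3385 rad → d_gc = 8511.7 km
Rhumb line: Δψ = -1.3580, q = Δφ/Δψ = 0.7711, d_rh = R√(Δφ²+q²Δλ²) = 8682.4 km
Excess = 8682.4 − 8511.7 = 170.7 ≈ 171 km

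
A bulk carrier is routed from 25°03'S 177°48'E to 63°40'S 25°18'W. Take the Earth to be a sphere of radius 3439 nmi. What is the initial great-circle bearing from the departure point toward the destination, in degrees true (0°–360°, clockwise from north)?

N = sin Δλ·cos φ₂ = +0.1740;  D = cos φ₁ sin φ₂ − sin φ₁ cos φ₂ cos Δλ = -0.9847
initial course = atan2(N, D) = 169.98°

170.0°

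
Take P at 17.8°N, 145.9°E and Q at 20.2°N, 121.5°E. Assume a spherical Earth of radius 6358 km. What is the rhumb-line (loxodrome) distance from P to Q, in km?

Rhumb course C = atan2(Δλ, Δψ) with Δψ = ln[tan(π/4+φ₂/2)/tan(π/4+φ₁/2)] = +0.0443, Δλ = -0.4259 → C = 275.94°
d = R·|Δφ| / |cos C| = 6358·0.04189 / 0.10348 = 2574 km

2574 km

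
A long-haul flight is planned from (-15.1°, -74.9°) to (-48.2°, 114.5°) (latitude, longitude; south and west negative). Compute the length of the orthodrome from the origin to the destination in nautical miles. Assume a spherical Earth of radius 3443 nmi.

cos σ = sin φ₁ sin φ₂ + cos φ₁ cos φ₂ cos Δλ
      = sin(-15.10°)sin(-48.20°) + cos(-15.10°)cos(-48.20°)cos(-170.60°) = -0.4407
σ = 116.147° → d = Rσ = 3443·2.02715 = 6979 nmi

6979 nmi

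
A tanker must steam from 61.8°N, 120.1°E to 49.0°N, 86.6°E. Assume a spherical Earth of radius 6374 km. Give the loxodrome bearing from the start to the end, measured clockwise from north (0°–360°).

235.8°

Meridional parts: M(φ₁)=+1.3816, M(φ₂)=+0.9838 → ΔM = -0.3978;  Δλ = -0.5847 rad
tan C = Δλ / ΔM = +1.4699 → C = 235.77°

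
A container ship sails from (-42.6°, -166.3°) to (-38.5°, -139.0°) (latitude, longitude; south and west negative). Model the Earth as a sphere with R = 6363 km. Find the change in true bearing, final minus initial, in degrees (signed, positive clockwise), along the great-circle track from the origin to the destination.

Initial bearing θ₁ = atan2(sin Δλ cos φ₂, cos φ₁ sin φ₂ − sin φ₁ cos φ₂ cos Δλ) = 88.01°
Final bearing θ₂ = (initial bearing from the destination back to the start) + 180° = 70.05°
Δθ = θ₂ − θ₁ = -18.0°

-18.0°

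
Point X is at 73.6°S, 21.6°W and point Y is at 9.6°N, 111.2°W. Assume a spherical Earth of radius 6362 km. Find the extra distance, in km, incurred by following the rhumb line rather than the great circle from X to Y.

505 km

Great circle: cos σ = sin φ₁ sin φ₂ + cos φ₁ cos φ₂ cos Δλ,  σ = 1.7295 rad → d_gc = 11003.09 km
Rhumb line: Δψ = +2.1056, q = Δφ/Δψ = 0.6897, d_rh = R√(Δφ²+q²Δλ²) = 11507.61 km
Excess = 11507.61 − 11003.09 = 504.52 ≈ 505 km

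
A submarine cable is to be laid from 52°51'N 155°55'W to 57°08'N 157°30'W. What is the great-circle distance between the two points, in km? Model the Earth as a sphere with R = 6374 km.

cos σ = sin φ₁ sin φ₂ + cos φ₁ cos φ₂ cos Δλ
      = sin(52.85°)sin(57.13°) + cos(52.85°)cos(57.13°)cos(-1.58°) = 0.9971
σ = 4.378° → d = Rσ = 6374·0.07642 = 487 km

487 km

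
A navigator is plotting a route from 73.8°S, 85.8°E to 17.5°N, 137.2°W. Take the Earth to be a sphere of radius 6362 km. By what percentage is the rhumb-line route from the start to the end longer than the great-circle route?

Great circle: σ = 2.0753 rad → d_gc = Rσ = 13203.0 km
Rhumb: Δφ = +1.5935, Δλ = +2.3911, Δψ = +2.2600, q = Δφ/Δψ = 0.7051 → d_rh = R√(Δφ²+q²Δλ²) = 14758.8 km
Excess = (14758.8 − 13203.0) / 13203.0 = 1555.8 / 13203.0 = 11.78% ≈ 11.8%

11.8%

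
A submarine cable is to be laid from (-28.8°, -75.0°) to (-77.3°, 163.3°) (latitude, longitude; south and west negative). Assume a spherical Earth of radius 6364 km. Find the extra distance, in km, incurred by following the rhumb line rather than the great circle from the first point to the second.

Great circle: cos σ = sin φ₁ sin φ₂ + cos φ₁ cos φ₂ cos Δλ,  σ = 1.1931 rad → d_gc = 7593.2 km
Rhumb line: Δψ = -1.6704, q = Δφ/Δψ = 0.5068, d_rh = R√(Δφ²+q²Δλ²) = 8714.6 km
Excess = 8714.6 − 7593.2 = 1121.4 ≈ 1121 km

1121 km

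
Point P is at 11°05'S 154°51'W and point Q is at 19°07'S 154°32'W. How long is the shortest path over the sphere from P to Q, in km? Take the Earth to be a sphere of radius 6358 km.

cos σ = sin φ₁ sin φ₂ + cos φ₁ cos φ₂ cos Δλ
      = sin(-11.08°)sin(-19.12°) + cos(-11.08°)cos(-19.12°)cos(0.32°) = 0.9902
σ = 8.039° → d = Rσ = 6358·0.14031 = 892 km

892 km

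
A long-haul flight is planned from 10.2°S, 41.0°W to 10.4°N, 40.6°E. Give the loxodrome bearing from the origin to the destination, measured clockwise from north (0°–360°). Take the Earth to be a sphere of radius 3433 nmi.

Meridional parts: M(φ₁)=-0.1790, M(φ₂)=+0.1825 → ΔM = +0.3615;  Δλ = +1.4242 rad
tan C = Δλ / ΔM = +3.9398 → C = 75.76°

75.8°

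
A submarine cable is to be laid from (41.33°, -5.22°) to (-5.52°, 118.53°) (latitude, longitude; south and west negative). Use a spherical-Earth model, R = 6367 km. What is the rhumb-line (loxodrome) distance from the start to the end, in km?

13665 km

Δψ = ln[tan(π/4+φ₂/2)/tan(π/4+φ₁/2)] = -0.8900;  Δφ = -0.8177 rad,  Δλ = +2.1598 rad
q = Δφ/Δψ = 0.9187
d = R·√(Δφ² + q²Δλ²) = 6367·2.14621 = 13665 km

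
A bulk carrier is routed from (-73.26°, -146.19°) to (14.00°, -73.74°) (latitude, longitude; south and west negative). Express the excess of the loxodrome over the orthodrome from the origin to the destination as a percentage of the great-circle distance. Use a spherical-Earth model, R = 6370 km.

2.6%

Great circle: σ = 1.7187 rad → d_gc = Rσ = 10948.3 km
Rhumb: Δφ = +1.5230, Δλ = +1.2645, Δψ = +2.1632, q = Δφ/Δψ = 0.7040 → d_rh = R√(Δφ²+q²Δλ²) = 11237.2 km
Excess = (11237.2 − 10948.3) / 10948.3 = 288.9 / 10948.3 = 2.64% ≈ 2.6%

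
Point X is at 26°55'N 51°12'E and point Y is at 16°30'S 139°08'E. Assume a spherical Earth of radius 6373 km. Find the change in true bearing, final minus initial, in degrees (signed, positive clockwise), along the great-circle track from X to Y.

At departure: θ₁ = atan2(sin Δλ cos φ₂, cos φ₁ sin φ₂ − sin φ₁ cos φ₂ cos Δλ) = 105.68°
At arrival: θ₂ = atan2(sin Δλ cos φ₁, −cos φ₂ sin φ₁ + sin φ₂ cos φ₁ cos Δλ) = 116.44°
Δθ = θ₂ − θ₁ = +10.8°

+10.8°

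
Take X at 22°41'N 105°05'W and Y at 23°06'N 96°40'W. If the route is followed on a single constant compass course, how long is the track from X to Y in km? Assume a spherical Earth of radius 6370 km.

Δψ = ln[tan(π/4+φ₂/2)/tan(π/4+φ₁/2)] = +0.0079;  Δφ = +0.0073 rad,  Δλ = +0.1469 rad
q = Δφ/Δψ = 0.9212
d = R·√(Δφ² + q²Δλ²) = 6370·0.13552 = 863 km

863 km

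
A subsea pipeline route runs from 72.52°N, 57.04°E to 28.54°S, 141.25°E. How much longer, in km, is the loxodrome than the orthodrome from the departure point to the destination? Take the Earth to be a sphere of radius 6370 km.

Great circle: cos σ = sin φ₁ sin φ₂ + cos φ₁ cos φ₂ cos Δλ,  σ = 2.0143 rad → d_gc = 12831.0 km
Rhumb line: Δψ = -2.3926, q = Δφ/Δψ = 0.7372, d_rh = R√(Δφ²+q²Δλ²) = 13186.1 km
Excess = 13186.1 − 12831.0 = 355.1 ≈ 355 km

355 km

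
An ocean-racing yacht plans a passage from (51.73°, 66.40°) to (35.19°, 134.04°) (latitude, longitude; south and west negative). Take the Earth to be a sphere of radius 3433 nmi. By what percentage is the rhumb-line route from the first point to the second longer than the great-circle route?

3.0%

Great circle: σ = 0.8698 rad → d_gc = Rσ = 2985.9 nmi
Rhumb: Δφ = -0.2887, Δλ = +1.1805, Δψ = -0.4016, q = Δφ/Δψ = 0.7187 → d_rh = R√(Δφ²+q²Δλ²) = 3076.9 nmi
Excess = (3076.9 − 2985.9) / 2985.9 = 91.0 / 2985.9 = 3.048% ≈ 3.0%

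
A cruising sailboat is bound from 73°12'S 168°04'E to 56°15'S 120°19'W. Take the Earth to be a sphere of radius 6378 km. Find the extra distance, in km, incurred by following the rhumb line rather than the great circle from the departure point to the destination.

201 km

Great circle: cos σ = sin φ₁ sin φ₂ + cos φ₁ cos φ₂ cos Δλ,  σ = 0.5612 rad → d_gc = 3579.3 km
Rhumb line: Δψ = +0.7199, q = Δφ/Δψ = 0.4109, d_rh = R√(Δφ²+q²Δλ²) = 3780.5 km
Excess = 3780.5 − 3579.3 = 201.2 ≈ 201 km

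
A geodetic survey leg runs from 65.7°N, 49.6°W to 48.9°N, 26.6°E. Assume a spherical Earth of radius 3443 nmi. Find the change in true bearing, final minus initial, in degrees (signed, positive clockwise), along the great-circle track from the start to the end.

+67.4°

Initial bearing θ₁ = atan2(sin Δλ cos φ₂, cos φ₁ sin φ₂ − sin φ₁ cos φ₂ cos Δλ) = 75.32°
Final bearing θ₂ = (initial bearing from the destination back to the start) + 180° = 142.73°
Δθ = θ₂ − θ₁ = +67.4°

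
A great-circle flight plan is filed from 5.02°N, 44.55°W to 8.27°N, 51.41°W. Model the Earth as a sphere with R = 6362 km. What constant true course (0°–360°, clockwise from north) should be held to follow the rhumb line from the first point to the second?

Δψ = ln[tan(π/4+φ₂/2)/tan(π/4+φ₁/2)] = +0.0571
Δλ = -0.1197 rad (taken the short way round)
course = atan2(Δλ, Δψ) = 295.50°

295.5°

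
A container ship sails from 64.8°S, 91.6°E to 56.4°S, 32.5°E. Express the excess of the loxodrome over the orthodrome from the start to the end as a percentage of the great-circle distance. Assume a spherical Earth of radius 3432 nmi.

3.5%

Great circle: σ = 0.5061 rad → d_gc = Rσ = 1736.9 nmi
Rhumb: Δφ = +0.1466, Δλ = -1.0315, Δψ = +0.3006, q = Δφ/Δψ = 0.4877 → d_rh = R√(Δφ²+q²Δλ²) = 1798.2 nmi
Excess = (1798.2 − 1736.9) / 1736.9 = 61.3 / 1736.9 = 3.53% ≈ 3.5%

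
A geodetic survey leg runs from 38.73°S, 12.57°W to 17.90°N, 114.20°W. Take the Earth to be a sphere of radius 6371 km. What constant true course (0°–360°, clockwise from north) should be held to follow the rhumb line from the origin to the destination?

Meridional parts: M(φ₁)=-0.7342, M(φ₂)=+0.3176 → ΔM = +1.0519;  Δλ = -1.7738 rad
tan C = Δλ / ΔM = -1.6863 → C = 300.67°

300.7°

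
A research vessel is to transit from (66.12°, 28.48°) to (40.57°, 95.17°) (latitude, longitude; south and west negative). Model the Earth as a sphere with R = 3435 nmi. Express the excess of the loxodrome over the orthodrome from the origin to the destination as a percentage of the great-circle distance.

Great circle: σ = 0.7722 rad → d_gc = Rσ = 2652.5 nmi
Rhumb: Δφ = -0.4459, Δλ = +1.1640, Δψ = -0.7778, q = Δφ/Δψ = 0.5734 → d_rh = R√(Δφ²+q²Δλ²) = 2757.1 nmi
Excess = (2757.1 − 2652.5) / 2652.5 = 104.6 / 2652.5 = 3.94% ≈ 3.9%

3.9%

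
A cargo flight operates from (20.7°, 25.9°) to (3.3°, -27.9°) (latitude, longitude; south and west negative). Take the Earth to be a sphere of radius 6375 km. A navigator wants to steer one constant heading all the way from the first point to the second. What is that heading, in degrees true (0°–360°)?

Δψ = ln[tan(π/4+φ₂/2)/tan(π/4+φ₁/2)] = -0.3118
Δλ = -0.9390 rad (taken the short way round)
course = atan2(Δλ, Δψ) = 251.63°

251.6°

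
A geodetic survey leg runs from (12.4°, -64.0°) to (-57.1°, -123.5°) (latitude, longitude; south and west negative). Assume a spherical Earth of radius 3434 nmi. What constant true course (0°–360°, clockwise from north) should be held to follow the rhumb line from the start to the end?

215.8°

Meridional parts: M(φ₁)=+0.2181, M(φ₂)=-1.2199 → ΔM = -1.4380;  Δλ = -1.0385 rad
tan C = Δλ / ΔM = +0.7222 → C = 215.84°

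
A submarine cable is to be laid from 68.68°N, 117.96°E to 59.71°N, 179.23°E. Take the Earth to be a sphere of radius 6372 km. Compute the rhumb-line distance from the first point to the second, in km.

3102 km

Δψ = ln[tan(π/4+φ₂/2)/tan(π/4+φ₁/2)] = -0.3632;  Δφ = -0.1566 rad,  Δλ = +1.0694 rad
q = Δφ/Δψ = 0.4310
d = R·√(Δφ² + q²Δλ²) = 6372·0.48679 = 3102 km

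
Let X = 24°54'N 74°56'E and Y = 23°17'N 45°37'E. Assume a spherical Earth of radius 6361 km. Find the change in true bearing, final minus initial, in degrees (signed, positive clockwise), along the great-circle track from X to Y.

-12.2°

At departure: θ₁ = atan2(sin Δλ cos φ₂, cos φ₁ sin φ₂ − sin φ₁ cos φ₂ cos Δλ) = 272.71°
At arrival: θ₂ = atan2(sin Δλ cos φ₁, −cos φ₂ sin φ₁ + sin φ₂ cos φ₁ cos Δλ) = 260.52°
Δθ = θ₂ − θ₁ = -12.2°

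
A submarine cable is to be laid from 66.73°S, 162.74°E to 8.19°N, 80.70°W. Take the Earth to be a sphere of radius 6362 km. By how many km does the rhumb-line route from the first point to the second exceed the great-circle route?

898 km

Great circle: cos σ = sin φ₁ sin φ₂ + cos φ₁ cos φ₂ cos Δλ,  σ = 1.8815 rad → d_gc = 11970.0 km
Rhumb line: Δψ = +1.7238, q = Δφ/Δψ = 0.7586, d_rh = R√(Δφ²+q²Δλ²) = 12868.4 km
Excess = 12868.4 − 11970.0 = 898.4 ≈ 898 km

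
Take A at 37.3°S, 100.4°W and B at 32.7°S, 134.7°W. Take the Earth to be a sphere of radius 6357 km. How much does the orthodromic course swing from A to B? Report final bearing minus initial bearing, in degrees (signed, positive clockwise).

+20.1°

At departure: θ₁ = atan2(sin Δλ cos φ₂, cos φ₁ sin φ₂ − sin φ₁ cos φ₂ cos Δλ) = 268.98°
At arrival: θ₂ = atan2(sin Δλ cos φ₁, −cos φ₂ sin φ₁ + sin φ₂ cos φ₁ cos Δλ) = 289.07°
Δθ = θ₂ − θ₁ = +20.1°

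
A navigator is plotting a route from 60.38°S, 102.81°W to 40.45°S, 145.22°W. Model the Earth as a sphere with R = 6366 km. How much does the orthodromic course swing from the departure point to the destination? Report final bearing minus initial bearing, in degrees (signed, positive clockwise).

Initial bearing θ₁ = atan2(sin Δλ cos φ₂, cos φ₁ sin φ₂ − sin φ₁ cos φ₂ cos Δλ) = 288.10°
Final bearing θ₂ = (initial bearing from the destination back to the start) + 180° = 321.88°
Δθ = θ₂ − θ₁ = +33.8°

+33.8°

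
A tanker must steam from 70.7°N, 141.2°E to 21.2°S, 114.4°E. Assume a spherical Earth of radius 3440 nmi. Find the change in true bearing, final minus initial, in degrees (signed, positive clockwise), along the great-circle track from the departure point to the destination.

-16.3°

At departure: θ₁ = atan2(sin Δλ cos φ₂, cos φ₁ sin φ₂ − sin φ₁ cos φ₂ cos Δλ) = 204.92°
At arrival: θ₂ = atan2(sin Δλ cos φ₁, −cos φ₂ sin φ₁ + sin φ₂ cos φ₁ cos Δλ) = 188.59°
Δθ = θ₂ − θ₁ = -16.3°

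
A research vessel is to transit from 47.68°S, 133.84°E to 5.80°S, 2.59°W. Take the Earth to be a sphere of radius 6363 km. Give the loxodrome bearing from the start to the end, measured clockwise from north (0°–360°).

289.6°

Δψ = ln[tan(π/4+φ₂/2)/tan(π/4+φ₁/2)] = +0.8477
Δλ = -2.3812 rad (taken the short way round)
course = atan2(Δλ, Δψ) = 289.60°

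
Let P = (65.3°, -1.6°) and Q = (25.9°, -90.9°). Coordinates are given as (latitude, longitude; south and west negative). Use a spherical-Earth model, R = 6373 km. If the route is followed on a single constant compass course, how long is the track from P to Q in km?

Rhumb course C = atan2(Δλ, Δψ) with Δψ = ln[tan(π/4+φ₂/2)/tan(π/4+φ₁/2)] = -1.0506, Δλ = -1.5586 → C = 236.02°
d = R·|Δφ| / |cos C| = 6373·0.68766 / 0.55896 = 7840 km

7840 km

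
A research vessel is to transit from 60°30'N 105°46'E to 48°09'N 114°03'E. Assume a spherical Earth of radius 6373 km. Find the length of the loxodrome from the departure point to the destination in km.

1473 km

Δψ = ln[tan(π/4+φ₂/2)/tan(π/4+φ₁/2)] = -0.3732;  Δφ = -0.2155 rad,  Δλ = +0.1446 rad
q = Δφ/Δψ = 0.5776
d = R·√(Δφ² + q²Δλ²) = 6373·0.23116 = 1473 km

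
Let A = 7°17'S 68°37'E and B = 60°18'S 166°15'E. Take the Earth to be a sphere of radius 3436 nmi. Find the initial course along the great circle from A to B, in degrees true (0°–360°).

150.6°

θ = atan2( sin Δλ·cos φ₂ ,  cos φ₁ sin φ₂ − sin φ₁ cos φ₂ cos Δλ )
  = atan2(+0.4911, -0.8700) = 150.56°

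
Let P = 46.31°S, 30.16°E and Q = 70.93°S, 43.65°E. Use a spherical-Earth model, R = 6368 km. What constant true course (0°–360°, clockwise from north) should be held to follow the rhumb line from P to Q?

Δψ = ln[tan(π/4+φ₂/2)/tan(π/4+φ₁/2)] = -0.8699
Δλ = +0.2354 rad (taken the short way round)
course = atan2(Δλ, Δψ) = 164.85°

164.9°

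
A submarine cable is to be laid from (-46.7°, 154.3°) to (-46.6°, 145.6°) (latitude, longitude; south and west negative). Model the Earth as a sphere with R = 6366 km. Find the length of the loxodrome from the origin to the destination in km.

664 km

Δψ = ln[tan(π/4+φ₂/2)/tan(π/4+φ₁/2)] = +0.0025;  Δφ = +0.0017 rad,  Δλ = -0.1518 rad
q = Δφ/Δψ = 0.6865
d = R·√(Δφ² + q²Δλ²) = 6366·0.10425 = 664 km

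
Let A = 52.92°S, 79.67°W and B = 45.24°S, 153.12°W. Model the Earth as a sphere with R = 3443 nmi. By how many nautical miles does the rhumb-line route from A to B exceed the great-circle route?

121 nmi

Great circle: cos σ = sin φ₁ sin φ₂ + cos φ₁ cos φ₂ cos Δλ,  σ = 0.8129 rad → d_gc = 2798.7 nmi
Rhumb line: Δψ = +0.2052, q = Δφ/Δψ = 0.6532, d_rh = R√(Δφ²+q²Δλ²) = 2919.8 nmi
Excess = 2919.8 − 2798.7 = 121.1 ≈ 121 nmi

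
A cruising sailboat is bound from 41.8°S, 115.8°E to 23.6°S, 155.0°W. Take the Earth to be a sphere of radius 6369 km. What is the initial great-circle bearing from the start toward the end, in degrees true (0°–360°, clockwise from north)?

107.6°

θ = atan2( sin Δλ·cos φ₂ ,  cos φ₁ sin φ₂ − sin φ₁ cos φ₂ cos Δλ )
  = atan2(+0.9163, -0.2899) = 107.56°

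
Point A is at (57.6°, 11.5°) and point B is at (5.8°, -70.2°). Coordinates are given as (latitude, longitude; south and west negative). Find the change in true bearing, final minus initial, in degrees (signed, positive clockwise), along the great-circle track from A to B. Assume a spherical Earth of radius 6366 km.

-53.6°

At departure: θ₁ = atan2(sin Δλ cos φ₂, cos φ₁ sin φ₂ − sin φ₁ cos φ₂ cos Δλ) = 266.10°
At arrival: θ₂ = atan2(sin Δλ cos φ₁, −cos φ₂ sin φ₁ + sin φ₂ cos φ₁ cos Δλ) = 212.50°
Δθ = θ₂ − θ₁ = -53.6°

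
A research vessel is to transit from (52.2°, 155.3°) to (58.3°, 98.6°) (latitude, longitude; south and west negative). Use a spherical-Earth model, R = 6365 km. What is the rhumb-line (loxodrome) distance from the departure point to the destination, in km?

Δψ = ln[tan(π/4+φ₂/2)/tan(π/4+φ₁/2)] = +0.1872;  Δφ = +0.1065 rad,  Δλ = -0.9896 rad
q = Δφ/Δψ = 0.5686
d = R·√(Δφ² + q²Δλ²) = 6365·0.57268 = 3645 km

3645 km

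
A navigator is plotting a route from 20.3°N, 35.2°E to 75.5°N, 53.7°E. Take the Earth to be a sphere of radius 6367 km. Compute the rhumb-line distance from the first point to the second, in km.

6244 km

Δψ = ln[tan(π/4+φ₂/2)/tan(π/4+φ₁/2)] = +1.6999;  Δφ = +0.9634 rad,  Δλ = +0.3229 rad
q = Δφ/Δψ = 0.5667
d = R·√(Δφ² + q²Δλ²) = 6367·0.98065 = 6244 km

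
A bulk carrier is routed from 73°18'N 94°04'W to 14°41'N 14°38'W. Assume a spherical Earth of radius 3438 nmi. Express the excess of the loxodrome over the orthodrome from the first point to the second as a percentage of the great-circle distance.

4.7%

Great circle: σ = 1.2726 rad → d_gc = Rσ = 4375.3 nmi
Rhumb: Δφ = -1.0231, Δλ = +1.3864, Δψ = -1.6597, q = Δφ/Δψ = 0.6164 → d_rh = R√(Δφ²+q²Δλ²) = 4582.9 nmi
Excess = (4582.9 − 4375.3) / 4375.3 = 207.6 / 4375.3 = 4.74% ≈ 4.7%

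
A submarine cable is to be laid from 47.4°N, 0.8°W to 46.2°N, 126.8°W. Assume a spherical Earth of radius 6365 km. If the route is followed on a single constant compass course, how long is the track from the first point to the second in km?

9582 km

Δψ = ln[tan(π/4+φ₂/2)/tan(π/4+φ₁/2)] = -0.0306;  Δφ = -0.0209 rad,  Δλ = -2.1991 rad
q = Δφ/Δψ = 0.6845
d = R·√(Δφ² + q²Δλ²) = 6365·1.50545 = 9582 km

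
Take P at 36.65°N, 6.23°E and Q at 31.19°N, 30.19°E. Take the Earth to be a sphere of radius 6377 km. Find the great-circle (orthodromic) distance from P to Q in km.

cos σ = sin φ₁ sin φ₂ + cos φ₁ cos φ₂ cos Δλ
      = sin(36.65°)sin(31.19°) + cos(36.65°)cos(31.19°)cos(23.96°) = 0.9363
σ = 20.557° → d = Rσ = 6377·0.35879 = 2288 km

2288 km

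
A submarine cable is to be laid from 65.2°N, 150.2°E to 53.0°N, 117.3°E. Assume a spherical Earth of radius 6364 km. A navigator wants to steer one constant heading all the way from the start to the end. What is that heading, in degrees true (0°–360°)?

Meridional parts: M(φ₁)=+1.5147, M(φ₂)=+1.0948 → ΔM = -0.4199;  Δλ = -0.5742 rad
tan C = Δλ / ΔM = +1.3675 → C = 233.82°

233.8°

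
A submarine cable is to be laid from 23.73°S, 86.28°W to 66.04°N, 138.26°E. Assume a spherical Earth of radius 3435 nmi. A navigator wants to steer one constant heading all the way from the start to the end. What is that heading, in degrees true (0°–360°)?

309.9°

Δψ = ln[tan(π/4+φ₂/2)/tan(π/4+φ₁/2)] = +1.9768
Δλ = -2.3642 rad (taken the short way round)
course = atan2(Δλ, Δψ) = 309.90°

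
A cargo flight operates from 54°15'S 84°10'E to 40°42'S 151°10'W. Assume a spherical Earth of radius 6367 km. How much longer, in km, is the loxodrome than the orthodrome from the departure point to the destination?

1198 km

Great circle: cos σ = sin φ₁ sin φ₂ + cos φ₁ cos φ₂ cos Δλ,  σ = 1.2898 rad → d_gc = 8212.4 km
Rhumb line: Δψ = +0.3527, q = Δφ/Δψ = 0.6706, d_rh = R√(Δφ²+q²Δλ²) = 9410.8 km
Excess = 9410.8 − 8212.4 = 1198.4 ≈ 1198 km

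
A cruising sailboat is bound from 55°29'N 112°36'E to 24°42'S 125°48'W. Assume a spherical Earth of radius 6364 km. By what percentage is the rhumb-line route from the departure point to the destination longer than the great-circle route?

3.6%

Great circle: σ = 2.2320 rad → d_gc = Rσ = 14204.4 km
Rhumb: Δφ = -1.3995, Δλ = +2.1223, Δψ = -1.6141, q = Δφ/Δψ = 0.8670 → d_rh = R√(Δφ²+q²Δλ²) = 14712.2 km
Excess = (14712.2 − 14204.4) / 14204.4 = 507.8 / 14204.4 = 3.57% ≈ 3.6%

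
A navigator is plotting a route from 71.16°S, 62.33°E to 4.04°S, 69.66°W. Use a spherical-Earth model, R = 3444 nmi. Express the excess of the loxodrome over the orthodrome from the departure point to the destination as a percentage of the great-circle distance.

Great circle: σ = 1.7202 rad → d_gc = Rσ = 5924.3 nmi
Rhumb: Δφ = +1.1715, Δλ = -2.3037, Δψ = +1.7258, q = Δφ/Δψ = 0.6788 → d_rh = R√(Δφ²+q²Δλ²) = 6729.2 nmi
Excess = (6729.2 − 5924.3) / 5924.3 = 804.9 / 5924.3 = 13.59% ≈ 13.6%

13.6%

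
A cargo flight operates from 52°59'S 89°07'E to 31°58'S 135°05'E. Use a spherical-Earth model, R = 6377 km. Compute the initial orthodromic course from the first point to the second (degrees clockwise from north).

76.0°

N = sin Δλ·cos φ₂ = +0.6099;  D = cos φ₁ sin φ₂ − sin φ₁ cos φ₂ cos Δλ = +0.1521
initial course = atan2(N, D) = 76.00°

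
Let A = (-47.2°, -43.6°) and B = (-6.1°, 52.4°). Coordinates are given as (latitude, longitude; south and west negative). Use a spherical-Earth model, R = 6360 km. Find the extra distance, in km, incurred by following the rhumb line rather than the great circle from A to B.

333 km

Great circle: cos σ = sin φ₁ sin φ₂ + cos φ₁ cos φ₂ cos Δλ,  σ = 1.5634 rad → d_gc = 9943.5 km
Rhumb line: Δψ = +0.8301, q = Δφ/Δψ = 0.8642, d_rh = R√(Δφ²+q²Δλ²) = 10276.9 km
Excess = 10276.9 − 9943.5 = 333.4 ≈ 333 km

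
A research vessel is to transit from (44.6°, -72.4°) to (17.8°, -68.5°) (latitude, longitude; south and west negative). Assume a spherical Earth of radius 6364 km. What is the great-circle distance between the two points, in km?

cos σ = sin φ₁ sin φ₂ + cos φ₁ cos φ₂ cos Δλ
      = sin(44.60°)sin(17.80°) + cos(44.60°)cos(17.80°)cos(3.90°) = 0.8910
σ = 26.999° → d = Rσ = 6364·0.47122 = 2999 km

2999 km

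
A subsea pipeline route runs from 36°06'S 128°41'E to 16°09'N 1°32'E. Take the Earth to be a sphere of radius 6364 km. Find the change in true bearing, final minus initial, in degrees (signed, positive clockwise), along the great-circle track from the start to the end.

At departure: θ₁ = atan2(sin Δλ cos φ₂, cos φ₁ sin φ₂ − sin φ₁ cos φ₂ cos Δλ) = 261.31°
At arrival: θ₂ = atan2(sin Δλ cos φ₁, −cos φ₂ sin φ₁ + sin φ₂ cos φ₁ cos Δλ) = 303.74°
Δθ = θ₂ − θ₁ = +42.4°

+42.4°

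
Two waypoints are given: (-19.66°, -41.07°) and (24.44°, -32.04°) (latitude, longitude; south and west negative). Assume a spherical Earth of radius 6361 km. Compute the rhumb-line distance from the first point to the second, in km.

4992 km

Δψ = ln[tan(π/4+φ₂/2)/tan(π/4+φ₁/2)] = +0.7902;  Δφ = +0.7697 rad,  Δλ = +0.1576 rad
q = Δφ/Δψ = 0.9741
d = R·√(Δφ² + q²Δλ²) = 6361·0.78485 = 4992 km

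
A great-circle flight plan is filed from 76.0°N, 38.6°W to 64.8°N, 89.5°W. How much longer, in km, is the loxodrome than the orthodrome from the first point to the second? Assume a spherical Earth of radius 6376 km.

64 km

Great circle: cos σ = sin φ₁ sin φ₂ + cos φ₁ cos φ₂ cos Δλ,  σ = 0.3395 rad → d_gc = 2164.8 km
Rhumb line: Δψ = -0.5991, q = Δφ/Δψ = 0.3263, d_rh = R√(Δφ²+q²Δλ²) = 2229.2 km
Excess = 2229.2 − 2164.8 = 64.4 ≈ 64 km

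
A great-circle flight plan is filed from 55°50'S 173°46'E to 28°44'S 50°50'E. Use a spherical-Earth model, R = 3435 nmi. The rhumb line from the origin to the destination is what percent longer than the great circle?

Great circle: σ = 1.4404 rad → d_gc = Rσ = 4947.7 nmi
Rhumb: Δφ = +0.4730, Δλ = -2.1456, Δψ = +0.6559, q = Δφ/Δψ = 0.7211 → d_rh = R√(Δφ²+q²Δλ²) = 5557.4 nmi
Excess = (5557.4 − 4947.7) / 4947.7 = 609.7 / 4947.7 = 12.32% ≈ 12.3%

12.3%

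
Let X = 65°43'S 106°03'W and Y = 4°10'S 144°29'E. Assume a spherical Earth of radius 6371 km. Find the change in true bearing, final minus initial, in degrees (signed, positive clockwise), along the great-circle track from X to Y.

+86.6°

At departure: θ₁ = atan2(sin Δλ cos φ₂, cos φ₁ sin φ₂ − sin φ₁ cos φ₂ cos Δλ) = 250.51°
At arrival: θ₂ = atan2(sin Δλ cos φ₁, −cos φ₂ sin φ₁ + sin φ₂ cos φ₁ cos Δλ) = 337.13°
Δθ = θ₂ − θ₁ = +86.6°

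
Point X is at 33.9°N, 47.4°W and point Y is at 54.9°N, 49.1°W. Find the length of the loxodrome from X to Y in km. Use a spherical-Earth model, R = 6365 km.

Rhumb course C = atan2(Δλ, Δψ) with Δψ = ln[tan(π/4+φ₂/2)/tan(π/4+φ₁/2)] = +0.5216, Δλ = -0.0297 → C = 356.74°
d = R·|Δφ| / |cos C| = 6365·0.36652 / 0.99839 = 2337 km

2337 km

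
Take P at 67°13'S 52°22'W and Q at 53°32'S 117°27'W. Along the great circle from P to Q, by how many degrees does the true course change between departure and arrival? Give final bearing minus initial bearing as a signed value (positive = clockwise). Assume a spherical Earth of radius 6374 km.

Initial bearing θ₁ = atan2(sin Δλ cos φ₂, cos φ₁ sin φ₂ − sin φ₁ cos φ₂ cos Δλ) = 261.50°
Final bearing θ₂ = (initial bearing from the destination back to the start) + 180° = 319.88°
Δθ = θ₂ − θ₁ = +58.4°

+58.4°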